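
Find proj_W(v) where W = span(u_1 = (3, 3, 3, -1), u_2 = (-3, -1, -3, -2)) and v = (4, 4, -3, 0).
proj_W(v) = (369/283, 547/283, 369/283, -390/283)

Set up U = [u_1 | ... | u_2] ∈ R^(4×2). The projector onto W = col(U) is P = U (U^T U)^(-1) U^T.
Compute U^T U =
  [28, -19]
  [-19, 23],
and U^T v = (15, -7).
Solve U^T U · c = U^T v for the coefficients: c = (212/283, 89/283). The projection is proj_W(v) = U c.
Check: (v - proj_W(v)) · u_1 = 0  (should be 0).
Check: (v - proj_W(v)) · u_2 = 0  (should be 0).
Result: proj_W(v) = (369/283, 547/283, 369/283, -390/283).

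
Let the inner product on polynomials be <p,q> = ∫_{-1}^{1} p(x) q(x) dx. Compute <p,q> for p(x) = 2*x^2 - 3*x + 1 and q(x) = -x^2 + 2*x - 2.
<p,q> = -182/15

Expand the product: p(x)·q(x) = -2*x^4 + 7*x^3 - 11*x^2 + 8*x - 2.
∫_{-1}^{1} of each monomial x^k gives [2/(k+1) if k even, 0 if k odd]. Integrating term-by-term (or equivalently evaluating the antiderivative F(x) = -2*x^5/5 + 7*x^4/4 - 11*x^3/3 + 4*x^2 - 2*x at the endpoints):
  F(1) − F(−1) = -19/60 − (709/60) = -182/15.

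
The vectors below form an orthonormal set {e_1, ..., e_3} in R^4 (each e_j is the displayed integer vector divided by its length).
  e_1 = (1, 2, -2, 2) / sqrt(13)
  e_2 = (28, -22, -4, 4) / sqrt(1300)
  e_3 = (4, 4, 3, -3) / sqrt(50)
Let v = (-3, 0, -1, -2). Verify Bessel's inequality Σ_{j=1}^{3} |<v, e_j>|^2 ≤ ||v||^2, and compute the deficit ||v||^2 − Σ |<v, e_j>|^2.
Σ |<v, e_j>|^2 = 19/2; ||v||^2 = 14; deficit = 9/2

Write each e_j = u_j / sqrt(<u_j, u_j>) where u_j is the displayed integer vector. Then <v, e_j> = <v, u_j> / sqrt(<u_j, u_j>), so |<v, e_j>|^2 = <v, u_j>^2 / <u_j, u_j>.
Coefficients: <v, e_1> = -5/sqrt(13), <v, e_2> = -88/sqrt(1300), <v, e_3> = -9/sqrt(50).
Square and sum: Σ |<v, e_j>|^2 = 19/2.
Compute ||v||^2 = v·v = 14.
Deficit = 14 − 19/2 = 9/2 ≥ 0, confirming Bessel's inequality. (The deficit equals ||v − Σ <v,e_j> e_j||^2, the squared distance from v to span{e_j}.)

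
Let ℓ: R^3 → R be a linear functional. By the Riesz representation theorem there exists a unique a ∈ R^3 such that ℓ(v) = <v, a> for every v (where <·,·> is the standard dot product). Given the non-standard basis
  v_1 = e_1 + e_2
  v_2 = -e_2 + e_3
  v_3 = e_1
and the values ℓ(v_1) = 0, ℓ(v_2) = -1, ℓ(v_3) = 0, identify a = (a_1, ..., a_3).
a = (0, 0, -1)

Write a = (a_1, ..., a_3) in the standard basis. For each basis vector v_i, ℓ(v_i) = <v_i, a> is a linear equation in the a_j's. Collect the n equations into a matrix system V a = ℓ, where row i of V is v_i (expressed in the standard basis). Since V is invertible (lower-triangular with 1s on the diagonal, up to permutation), solve by back-substitution:
  V =
[[1, 1, 0],
 [0, -1, 1],
 [1, 0, 0]]
  V a = (0, -1, 0)
Solving gives a = (0, 0, -1).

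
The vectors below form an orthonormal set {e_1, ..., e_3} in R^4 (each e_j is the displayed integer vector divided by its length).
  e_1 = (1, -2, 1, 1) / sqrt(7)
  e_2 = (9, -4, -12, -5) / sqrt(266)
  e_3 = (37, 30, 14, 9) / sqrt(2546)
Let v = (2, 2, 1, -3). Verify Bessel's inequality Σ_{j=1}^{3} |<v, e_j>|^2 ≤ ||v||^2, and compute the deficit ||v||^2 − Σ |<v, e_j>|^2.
Σ |<v, e_j>|^2 = 581/67; ||v||^2 = 18; deficit = 625/67

Write each e_j = u_j / sqrt(<u_j, u_j>) where u_j is the displayed integer vector. Then <v, e_j> = <v, u_j> / sqrt(<u_j, u_j>), so |<v, e_j>|^2 = <v, u_j>^2 / <u_j, u_j>.
Coefficients: <v, e_1> = -4/sqrt(7), <v, e_2> = 13/sqrt(266), <v, e_3> = 121/sqrt(2546).
Square and sum: Σ |<v, e_j>|^2 = 581/67.
Compute ||v||^2 = v·v = 18.
Deficit = 18 − 581/67 = 625/67 ≥ 0, confirming Bessel's inequality. (The deficit equals ||v − Σ <v,e_j> e_j||^2, the squared distance from v to span{e_j}.)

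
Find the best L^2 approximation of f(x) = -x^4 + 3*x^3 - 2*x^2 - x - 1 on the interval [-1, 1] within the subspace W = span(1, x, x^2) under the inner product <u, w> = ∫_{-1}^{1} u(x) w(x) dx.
g(x) = -20*x^2/7 + 4*x/5 - 32/35

The best approximation g ∈ W is the orthogonal projection of f onto W. Writing g = a_0 + a_1 x + a_2 x^2, the coefficients solve the normal equations G · a = b where
  G_{ij} = <φ_i, φ_j> and b_i = <f, φ_i>, with φ_0 = 1, φ_1 = x, φ_2 = x^2.
G =
  [2, 0, 2/3]
  [0, 2/3, 0]
  [2/3, 0, 2/5],
b = (-56/15, 8/15, -184/105).
Solving gives a_0 = -32/35, a_1 = 4/5, a_2 = -20/7, so
  g(x) = -20*x^2/7 + 4*x/5 - 32/35.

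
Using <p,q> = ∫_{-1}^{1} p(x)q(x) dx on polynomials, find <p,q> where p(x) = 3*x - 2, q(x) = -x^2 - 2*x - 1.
<p,q> = 4/3

Expand the product: p(x)·q(x) = -3*x^3 - 4*x^2 + x + 2.
∫_{-1}^{1} of each monomial x^k gives [2/(k+1) if k even, 0 if k odd]. Integrating term-by-term (or equivalently evaluating the antiderivative F(x) = -3*x^4/4 - 4*x^3/3 + x^2/2 + 2*x at the endpoints):
  F(1) − F(−1) = 5/12 − (-11/12) = 4/3.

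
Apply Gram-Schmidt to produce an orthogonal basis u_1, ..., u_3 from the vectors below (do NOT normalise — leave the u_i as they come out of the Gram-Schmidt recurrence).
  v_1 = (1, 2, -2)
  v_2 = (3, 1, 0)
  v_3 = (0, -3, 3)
Orthogonal basis:
  u_1 = (1, 2, -2)
  u_2 = (22/9, -1/9, 10/9)
  u_3 = (6/65, -18/65, -3/13)

Apply the Gram-Schmidt recurrence
  u_1 = v_1
  u_i = v_i − Σ_{j<i} ((v_i · u_j) / (u_j · u_j)) · u_j.

Step by step this gives:
  u_1 = (1, 2, -2)
  u_2 = (22/9, -1/9, 10/9)
  u_3 = (6/65, -18/65, -3/13)

Orthogonality check:
  u_2 · u_1 = 0 (should be 0)
  u_3 · u_1 = 0 (should be 0)
  u_3 · u_2 = 0 (should be 0)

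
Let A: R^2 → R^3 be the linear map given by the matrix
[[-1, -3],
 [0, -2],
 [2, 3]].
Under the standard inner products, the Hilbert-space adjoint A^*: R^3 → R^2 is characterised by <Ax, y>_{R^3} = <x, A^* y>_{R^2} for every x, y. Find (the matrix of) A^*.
A^* = A^T =
[[-1, 0, 2],
 [-3, -2, 3]]

For real matrices with standard dot products, the defining identity <Ax, y> = <x, A^* y> gives (Ax)^T y = x^T (A^*) y, i.e. x^T A^T y = x^T (A^*) y. Since this holds for all x, y, we must have A^* = A^T. Therefore
A^* =
[[-1, 0, 2],
 [-3, -2, 3]].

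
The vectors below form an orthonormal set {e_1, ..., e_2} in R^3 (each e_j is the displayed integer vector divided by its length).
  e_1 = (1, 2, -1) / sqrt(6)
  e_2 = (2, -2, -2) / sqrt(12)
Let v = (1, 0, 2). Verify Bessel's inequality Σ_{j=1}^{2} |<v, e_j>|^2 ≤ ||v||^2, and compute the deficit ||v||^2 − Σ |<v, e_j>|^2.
Σ |<v, e_j>|^2 = 1/2; ||v||^2 = 5; deficit = 9/2

Write each e_j = u_j / sqrt(<u_j, u_j>) where u_j is the displayed integer vector. Then <v, e_j> = <v, u_j> / sqrt(<u_j, u_j>), so |<v, e_j>|^2 = <v, u_j>^2 / <u_j, u_j>.
Coefficients: <v, e_1> = -1/sqrt(6), <v, e_2> = -2/sqrt(12).
Square and sum: Σ |<v, e_j>|^2 = 1/2.
Compute ||v||^2 = v·v = 5.
Deficit = 5 − 1/2 = 9/2 ≥ 0, confirming Bessel's inequality. (The deficit equals ||v − Σ <v,e_j> e_j||^2, the squared distance from v to span{e_j}.)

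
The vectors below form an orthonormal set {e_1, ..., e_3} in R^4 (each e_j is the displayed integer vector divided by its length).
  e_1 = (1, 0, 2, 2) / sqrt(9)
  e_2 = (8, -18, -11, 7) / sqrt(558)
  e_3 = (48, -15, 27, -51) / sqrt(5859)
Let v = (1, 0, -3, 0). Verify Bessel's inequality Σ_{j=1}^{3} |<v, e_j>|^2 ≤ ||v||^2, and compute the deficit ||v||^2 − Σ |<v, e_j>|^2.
Σ |<v, e_j>|^2 = 251/42; ||v||^2 = 10; deficit = 169/42

Write each e_j = u_j / sqrt(<u_j, u_j>) where u_j is the displayed integer vector. Then <v, e_j> = <v, u_j> / sqrt(<u_j, u_j>), so |<v, e_j>|^2 = <v, u_j>^2 / <u_j, u_j>.
Coefficients: <v, e_1> = -5/sqrt(9), <v, e_2> = 41/sqrt(558), <v, e_3> = -33/sqrt(5859).
Square and sum: Σ |<v, e_j>|^2 = 251/42.
Compute ||v||^2 = v·v = 10.
Deficit = 10 − 251/42 = 169/42 ≥ 0, confirming Bessel's inequality. (The deficit equals ||v − Σ <v,e_j> e_j||^2, the squared distance from v to span{e_j}.)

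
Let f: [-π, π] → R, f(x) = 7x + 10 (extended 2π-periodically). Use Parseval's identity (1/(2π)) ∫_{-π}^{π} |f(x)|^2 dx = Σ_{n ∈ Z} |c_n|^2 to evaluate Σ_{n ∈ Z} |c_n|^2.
Σ |c_n|^2 = 49π^2/3 + 100

Expand and integrate term by term over [-π, π]:
  ∫ (7x)^2 dx = 49·(2π^3/3); ∫ 2·7·(10)·x dx = 0 (odd integrand); ∫ 10^2 dx = 100·2π.
So (1/(2π)) ∫_{-π}^{π} (7x + 10)^2 dx = 49π^2/3 + 100 = 49π^2/3 + 100.
Parseval ⇒ Σ |c_n|^2 = 49π^2/3 + 100.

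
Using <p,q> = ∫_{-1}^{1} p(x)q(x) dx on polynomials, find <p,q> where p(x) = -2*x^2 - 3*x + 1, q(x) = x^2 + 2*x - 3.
<p,q> = -92/15

Expand the product: p(x)·q(x) = -2*x^4 - 7*x^3 + x^2 + 11*x - 3.
∫_{-1}^{1} of each monomial x^k gives [2/(k+1) if k even, 0 if k odd]. Integrating term-by-term (or equivalently evaluating the antiderivative F(x) = -2*x^5/5 - 7*x^4/4 + x^3/3 + 11*x^2/2 - 3*x at the endpoints):
  F(1) − F(−1) = 41/60 − (409/60) = -92/15.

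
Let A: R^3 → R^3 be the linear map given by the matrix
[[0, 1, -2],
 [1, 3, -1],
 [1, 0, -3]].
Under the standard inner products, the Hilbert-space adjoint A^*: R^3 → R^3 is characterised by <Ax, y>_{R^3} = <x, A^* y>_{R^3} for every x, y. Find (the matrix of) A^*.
A^* = A^T =
[[0, 1, 1],
 [1, 3, 0],
 [-2, -1, -3]]

For real matrices with standard dot products, the defining identity <Ax, y> = <x, A^* y> gives (Ax)^T y = x^T (A^*) y, i.e. x^T A^T y = x^T (A^*) y. Since this holds for all x, y, we must have A^* = A^T. Therefore
A^* =
[[0, 1, 1],
 [1, 3, 0],
 [-2, -1, -3]].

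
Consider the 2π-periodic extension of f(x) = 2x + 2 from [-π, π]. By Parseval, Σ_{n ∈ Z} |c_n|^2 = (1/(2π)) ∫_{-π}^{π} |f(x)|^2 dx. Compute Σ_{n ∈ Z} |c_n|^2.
Σ |c_n|^2 = 4π^2/3 + 4

Expand and integrate term by term over [-π, π]:
  ∫ (2x)^2 dx = 4·(2π^3/3); ∫ 2·2·(2)·x dx = 0 (odd integrand); ∫ 2^2 dx = 4·2π.
So (1/(2π)) ∫_{-π}^{π} (2x + 2)^2 dx = 4π^2/3 + 4 = 4π^2/3 + 4.
Parseval ⇒ Σ |c_n|^2 = 4π^2/3 + 4.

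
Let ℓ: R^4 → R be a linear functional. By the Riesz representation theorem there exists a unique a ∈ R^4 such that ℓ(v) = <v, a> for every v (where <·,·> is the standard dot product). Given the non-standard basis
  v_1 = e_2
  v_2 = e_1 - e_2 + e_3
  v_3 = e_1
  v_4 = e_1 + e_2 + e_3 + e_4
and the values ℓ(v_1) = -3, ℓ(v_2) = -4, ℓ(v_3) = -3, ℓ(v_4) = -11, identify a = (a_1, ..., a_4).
a = (-3, -3, -4, -1)

Write a = (a_1, ..., a_4) in the standard basis. For each basis vector v_i, ℓ(v_i) = <v_i, a> is a linear equation in the a_j's. Collect the n equations into a matrix system V a = ℓ, where row i of V is v_i (expressed in the standard basis). Since V is invertible (lower-triangular with 1s on the diagonal, up to permutation), solve by back-substitution:
  V =
[[0, 1, 0, 0],
 [1, -1, 1, 0],
 [1, 0, 0, 0],
 [1, 1, 1, 1]]
  V a = (-3, -4, -3, -11)
Solving gives a = (-3, -3, -4, -1).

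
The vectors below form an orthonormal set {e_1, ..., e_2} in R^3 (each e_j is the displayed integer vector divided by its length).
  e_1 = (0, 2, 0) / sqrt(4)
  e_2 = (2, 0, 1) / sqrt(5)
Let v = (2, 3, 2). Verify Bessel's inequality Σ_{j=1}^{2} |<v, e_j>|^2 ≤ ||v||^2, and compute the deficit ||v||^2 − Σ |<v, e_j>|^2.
Σ |<v, e_j>|^2 = 81/5; ||v||^2 = 17; deficit = 4/5

Write each e_j = u_j / sqrt(<u_j, u_j>) where u_j is the displayed integer vector. Then <v, e_j> = <v, u_j> / sqrt(<u_j, u_j>), so |<v, e_j>|^2 = <v, u_j>^2 / <u_j, u_j>.
Coefficients: <v, e_1> = 6/sqrt(4), <v, e_2> = 6/sqrt(5).
Square and sum: Σ |<v, e_j>|^2 = 81/5.
Compute ||v||^2 = v·v = 17.
Deficit = 17 − 81/5 = 4/5 ≥ 0, confirming Bessel's inequality. (The deficit equals ||v − Σ <v,e_j> e_j||^2, the squared distance from v to span{e_j}.)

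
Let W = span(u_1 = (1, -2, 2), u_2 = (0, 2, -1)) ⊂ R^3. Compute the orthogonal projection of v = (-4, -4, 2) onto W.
proj_W(v) = (-20/9, -44/9, 2/9)

Set up U = [u_1 | ... | u_2] ∈ R^(3×2). The projector onto W = col(U) is P = U (U^T U)^(-1) U^T.
Compute U^T U =
  [9, -6]
  [-6, 5],
and U^T v = (8, -10).
Solve U^T U · c = U^T v for the coefficients: c = (-20/9, -14/3). The projection is proj_W(v) = U c.
Check: (v - proj_W(v)) · u_1 = 0  (should be 0).
Check: (v - proj_W(v)) · u_2 = 0  (should be 0).
Result: proj_W(v) = (-20/9, -44/9, 2/9).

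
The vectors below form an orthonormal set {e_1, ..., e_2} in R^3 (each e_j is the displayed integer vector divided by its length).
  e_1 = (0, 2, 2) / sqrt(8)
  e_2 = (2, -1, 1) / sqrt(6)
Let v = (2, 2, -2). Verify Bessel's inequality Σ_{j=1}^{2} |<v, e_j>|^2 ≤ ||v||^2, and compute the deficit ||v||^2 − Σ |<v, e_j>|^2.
Σ |<v, e_j>|^2 = 0; ||v||^2 = 12; deficit = 12

Write each e_j = u_j / sqrt(<u_j, u_j>) where u_j is the displayed integer vector. Then <v, e_j> = <v, u_j> / sqrt(<u_j, u_j>), so |<v, e_j>|^2 = <v, u_j>^2 / <u_j, u_j>.
Coefficients: <v, e_1> = 0/sqrt(8), <v, e_2> = 0/sqrt(6).
Square and sum: Σ |<v, e_j>|^2 = 0.
Compute ||v||^2 = v·v = 12.
Deficit = 12 − 0 = 12 ≥ 0, confirming Bessel's inequality. (The deficit equals ||v − Σ <v,e_j> e_j||^2, the squared distance from v to span{e_j}.)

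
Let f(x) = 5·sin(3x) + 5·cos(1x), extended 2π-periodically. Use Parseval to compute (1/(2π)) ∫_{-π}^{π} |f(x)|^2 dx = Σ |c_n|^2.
Σ |c_n|^2 = 25

Expand |f|^2 and use orthogonality of {sin(nx), cos(mx)} on [-π, π]:
  ∫_{-π}^{π} sin(nx)^2 dx = π, ∫ cos(mx)^2 dx = π, and cross terms integrate to 0.
So ∫_{-π}^{π} f(x)^2 dx = 5^2 · π + 5^2 · π = (25 + 25)π.
Divide by 2π: (25 + 25)/2 = 25.
By Parseval, this equals Σ |c_n|^2.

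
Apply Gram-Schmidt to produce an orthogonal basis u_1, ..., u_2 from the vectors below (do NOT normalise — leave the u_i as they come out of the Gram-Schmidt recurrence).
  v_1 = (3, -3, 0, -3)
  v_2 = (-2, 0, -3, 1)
Orthogonal basis:
  u_1 = (3, -3, 0, -3)
  u_2 = (-1, -1, -3, 0)

Apply the Gram-Schmidt recurrence
  u_1 = v_1
  u_i = v_i − Σ_{j<i} ((v_i · u_j) / (u_j · u_j)) · u_j.

Step by step this gives:
  u_1 = (3, -3, 0, -3)
  u_2 = (-1, -1, -3, 0)

Orthogonality check:
  u_2 · u_1 = 0 (should be 0)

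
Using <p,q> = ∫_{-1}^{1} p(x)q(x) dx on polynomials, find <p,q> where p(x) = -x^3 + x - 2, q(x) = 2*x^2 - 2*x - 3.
<p,q> = 44/5

Expand the product: p(x)·q(x) = -2*x^5 + 2*x^4 + 5*x^3 - 6*x^2 + x + 6.
∫_{-1}^{1} of each monomial x^k gives [2/(k+1) if k even, 0 if k odd]. Integrating term-by-term (or equivalently evaluating the antiderivative F(x) = -x^6/3 + 2*x^5/5 + 5*x^4/4 - 2*x^3 + x^2/2 + 6*x at the endpoints):
  F(1) − F(−1) = 349/60 − (-179/60) = 44/5.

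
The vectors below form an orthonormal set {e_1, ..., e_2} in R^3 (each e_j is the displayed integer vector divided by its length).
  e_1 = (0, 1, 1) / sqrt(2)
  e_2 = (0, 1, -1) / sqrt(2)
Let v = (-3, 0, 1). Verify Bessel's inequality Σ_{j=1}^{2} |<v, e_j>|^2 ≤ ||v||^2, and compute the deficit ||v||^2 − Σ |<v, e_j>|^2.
Σ |<v, e_j>|^2 = 1; ||v||^2 = 10; deficit = 9

Write each e_j = u_j / sqrt(<u_j, u_j>) where u_j is the displayed integer vector. Then <v, e_j> = <v, u_j> / sqrt(<u_j, u_j>), so |<v, e_j>|^2 = <v, u_j>^2 / <u_j, u_j>.
Coefficients: <v, e_1> = 1/sqrt(2), <v, e_2> = -1/sqrt(2).
Square and sum: Σ |<v, e_j>|^2 = 1.
Compute ||v||^2 = v·v = 10.
Deficit = 10 − 1 = 9 ≥ 0, confirming Bessel's inequality. (The deficit equals ||v − Σ <v,e_j> e_j||^2, the squared distance from v to span{e_j}.)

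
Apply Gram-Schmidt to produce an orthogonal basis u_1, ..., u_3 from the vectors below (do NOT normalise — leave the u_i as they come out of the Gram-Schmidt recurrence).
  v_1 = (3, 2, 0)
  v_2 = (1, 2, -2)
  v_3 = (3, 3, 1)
Orthogonal basis:
  u_1 = (3, 2, 0)
  u_2 = (-8/13, 12/13, -2)
  u_3 = (-10/17, 15/17, 10/17)

Apply the Gram-Schmidt recurrence
  u_1 = v_1
  u_i = v_i − Σ_{j<i} ((v_i · u_j) / (u_j · u_j)) · u_j.

Step by step this gives:
  u_1 = (3, 2, 0)
  u_2 = (-8/13, 12/13, -2)
  u_3 = (-10/17, 15/17, 10/17)

Orthogonality check:
  u_2 · u_1 = 0 (should be 0)
  u_3 · u_1 = 0 (should be 0)
  u_3 · u_2 = 0 (should be 0)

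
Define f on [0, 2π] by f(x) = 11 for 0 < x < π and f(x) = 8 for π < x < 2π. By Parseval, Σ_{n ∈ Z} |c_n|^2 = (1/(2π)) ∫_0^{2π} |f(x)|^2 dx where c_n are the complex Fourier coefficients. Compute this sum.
Σ |c_n|^2 = 185/2

Parseval equates the L^2 energy of f (normalised by 1/(2π)) with the ℓ^2 sum of its Fourier coefficients: (1/(2π)) ∫_0^{2π} |f|^2 = Σ |c_n|^2.
Compute the left side: (1/(2π)) [∫_0^π 11^2 dx + ∫_π^{2π} 8^2 dx] = (1/(2π)) · (121π + 64π) = (121 + 64)/2 = 185/2.
So Σ_{n ∈ Z} |c_n|^2 = 185/2.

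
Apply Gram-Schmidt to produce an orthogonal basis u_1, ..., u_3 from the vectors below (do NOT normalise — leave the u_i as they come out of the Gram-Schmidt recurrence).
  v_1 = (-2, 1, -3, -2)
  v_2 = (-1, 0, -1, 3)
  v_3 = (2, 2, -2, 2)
Orthogonal basis:
  u_1 = (-2, 1, -3, -2)
  u_2 = (-10/9, 1/18, -7/6, 26/9)
  u_3 = (514/197, 388/197, -268/197, 82/197)

Apply the Gram-Schmidt recurrence
  u_1 = v_1
  u_i = v_i − Σ_{j<i} ((v_i · u_j) / (u_j · u_j)) · u_j.

Step by step this gives:
  u_1 = (-2, 1, -3, -2)
  u_2 = (-10/9, 1/18, -7/6, 26/9)
  u_3 = (514/197, 388/197, -268/197, 82/197)

Orthogonality check:
  u_2 · u_1 = 0 (should be 0)
  u_3 · u_1 = 0 (should be 0)
  u_3 · u_2 = 0 (should be 0)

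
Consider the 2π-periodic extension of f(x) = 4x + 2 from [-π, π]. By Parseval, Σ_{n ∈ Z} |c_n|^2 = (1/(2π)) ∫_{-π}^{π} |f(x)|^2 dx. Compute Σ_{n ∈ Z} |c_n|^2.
Σ |c_n|^2 = 16π^2/3 + 4

Expand and integrate term by term over [-π, π]:
  ∫ (4x)^2 dx = 16·(2π^3/3); ∫ 2·4·(2)·x dx = 0 (odd integrand); ∫ 2^2 dx = 4·2π.
So (1/(2π)) ∫_{-π}^{π} (4x + 2)^2 dx = 16π^2/3 + 4 = 16π^2/3 + 4.
Parseval ⇒ Σ |c_n|^2 = 16π^2/3 + 4.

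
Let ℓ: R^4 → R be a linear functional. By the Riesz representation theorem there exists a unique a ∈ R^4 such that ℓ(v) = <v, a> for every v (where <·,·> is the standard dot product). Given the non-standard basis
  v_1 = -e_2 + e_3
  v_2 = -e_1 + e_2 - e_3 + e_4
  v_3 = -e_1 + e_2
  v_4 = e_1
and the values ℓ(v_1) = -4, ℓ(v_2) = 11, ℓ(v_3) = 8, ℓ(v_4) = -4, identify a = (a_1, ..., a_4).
a = (-4, 4, 0, 3)

Write a = (a_1, ..., a_4) in the standard basis. For each basis vector v_i, ℓ(v_i) = <v_i, a> is a linear equation in the a_j's. Collect the n equations into a matrix system V a = ℓ, where row i of V is v_i (expressed in the standard basis). Since V is invertible (lower-triangular with 1s on the diagonal, up to permutation), solve by back-substitution:
  V =
[[0, -1, 1, 0],
 [-1, 1, -1, 1],
 [-1, 1, 0, 0],
 [1, 0, 0, 0]]
  V a = (-4, 11, 8, -4)
Solving gives a = (-4, 4, 0, 3).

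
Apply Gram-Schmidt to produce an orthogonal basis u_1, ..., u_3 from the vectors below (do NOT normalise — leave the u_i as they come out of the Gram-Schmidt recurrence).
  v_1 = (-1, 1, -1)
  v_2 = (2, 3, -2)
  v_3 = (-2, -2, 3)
Orthogonal basis:
  u_1 = (-1, 1, -1)
  u_2 = (3, 2, -1)
  u_3 = (-3/14, 6/7, 15/14)

Apply the Gram-Schmidt recurrence
  u_1 = v_1
  u_i = v_i − Σ_{j<i} ((v_i · u_j) / (u_j · u_j)) · u_j.

Step by step this gives:
  u_1 = (-1, 1, -1)
  u_2 = (3, 2, -1)
  u_3 = (-3/14, 6/7, 15/14)

Orthogonality check:
  u_2 · u_1 = 0 (should be 0)
  u_3 · u_1 = 0 (should be 0)
  u_3 · u_2 = 0 (should be 0)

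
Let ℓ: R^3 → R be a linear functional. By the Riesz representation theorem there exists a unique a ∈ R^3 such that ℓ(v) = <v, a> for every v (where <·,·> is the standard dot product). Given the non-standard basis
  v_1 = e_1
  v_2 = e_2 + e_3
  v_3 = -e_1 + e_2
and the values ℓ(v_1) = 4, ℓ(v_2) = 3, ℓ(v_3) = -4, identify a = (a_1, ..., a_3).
a = (4, 0, 3)

Write a = (a_1, ..., a_3) in the standard basis. For each basis vector v_i, ℓ(v_i) = <v_i, a> is a linear equation in the a_j's. Collect the n equations into a matrix system V a = ℓ, where row i of V is v_i (expressed in the standard basis). Since V is invertible (lower-triangular with 1s on the diagonal, up to permutation), solve by back-substitution:
  V =
[[1, 0, 0],
 [0, 1, 1],
 [-1, 1, 0]]
  V a = (4, 3, -4)
Solving gives a = (4, 0, 3).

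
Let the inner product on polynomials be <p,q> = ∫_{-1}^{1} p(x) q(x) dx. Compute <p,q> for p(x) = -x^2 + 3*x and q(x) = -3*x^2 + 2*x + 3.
<p,q> = 16/5

Expand the product: p(x)·q(x) = 3*x^4 - 11*x^3 + 3*x^2 + 9*x.
∫_{-1}^{1} of each monomial x^k gives [2/(k+1) if k even, 0 if k odd]. Integrating term-by-term (or equivalently evaluating the antiderivative F(x) = 3*x^5/5 - 11*x^4/4 + x^3 + 9*x^2/2 at the endpoints):
  F(1) − F(−1) = 67/20 − (3/20) = 16/5.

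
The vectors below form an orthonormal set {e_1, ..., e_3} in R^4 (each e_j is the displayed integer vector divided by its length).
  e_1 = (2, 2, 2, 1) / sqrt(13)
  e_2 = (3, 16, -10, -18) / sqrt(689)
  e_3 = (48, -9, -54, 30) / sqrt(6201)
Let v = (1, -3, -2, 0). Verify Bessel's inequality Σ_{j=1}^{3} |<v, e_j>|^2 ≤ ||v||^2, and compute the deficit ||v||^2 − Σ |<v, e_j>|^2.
Σ |<v, e_j>|^2 = 146/13; ||v||^2 = 14; deficit = 36/13

Write each e_j = u_j / sqrt(<u_j, u_j>) where u_j is the displayed integer vector. Then <v, e_j> = <v, u_j> / sqrt(<u_j, u_j>), so |<v, e_j>|^2 = <v, u_j>^2 / <u_j, u_j>.
Coefficients: <v, e_1> = -8/sqrt(13), <v, e_2> = -25/sqrt(689), <v, e_3> = 183/sqrt(6201).
Square and sum: Σ |<v, e_j>|^2 = 146/13.
Compute ||v||^2 = v·v = 14.
Deficit = 14 − 146/13 = 36/13 ≥ 0, confirming Bessel's inequality. (The deficit equals ||v − Σ <v,e_j> e_j||^2, the squared distance from v to span{e_j}.)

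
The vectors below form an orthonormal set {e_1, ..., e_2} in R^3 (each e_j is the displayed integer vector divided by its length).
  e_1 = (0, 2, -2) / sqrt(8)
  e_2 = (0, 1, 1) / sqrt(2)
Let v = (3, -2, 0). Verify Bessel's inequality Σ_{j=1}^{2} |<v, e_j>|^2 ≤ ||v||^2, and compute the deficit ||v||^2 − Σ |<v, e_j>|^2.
Σ |<v, e_j>|^2 = 4; ||v||^2 = 13; deficit = 9

Write each e_j = u_j / sqrt(<u_j, u_j>) where u_j is the displayed integer vector. Then <v, e_j> = <v, u_j> / sqrt(<u_j, u_j>), so |<v, e_j>|^2 = <v, u_j>^2 / <u_j, u_j>.
Coefficients: <v, e_1> = -4/sqrt(8), <v, e_2> = -2/sqrt(2).
Square and sum: Σ |<v, e_j>|^2 = 4.
Compute ||v||^2 = v·v = 13.
Deficit = 13 − 4 = 9 ≥ 0, confirming Bessel's inequality. (The deficit equals ||v − Σ <v,e_j> e_j||^2, the squared distance from v to span{e_j}.)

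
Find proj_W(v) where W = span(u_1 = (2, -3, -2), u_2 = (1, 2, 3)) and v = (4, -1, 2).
proj_W(v) = (281/69, -61/69, 131/69)

Set up U = [u_1 | ... | u_2] ∈ R^(3×2). The projector onto W = col(U) is P = U (U^T U)^(-1) U^T.
Compute U^T U =
  [17, -10]
  [-10, 14],
and U^T v = (7, 8).
Solve U^T U · c = U^T v for the coefficients: c = (89/69, 103/69). The projection is proj_W(v) = U c.
Check: (v - proj_W(v)) · u_1 = 0  (should be 0).
Check: (v - proj_W(v)) · u_2 = 0  (should be 0).
Result: proj_W(v) = (281/69, -61/69, 131/69).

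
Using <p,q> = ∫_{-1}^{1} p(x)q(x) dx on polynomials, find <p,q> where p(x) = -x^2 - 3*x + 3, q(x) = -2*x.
<p,q> = 4

Expand the product: p(x)·q(x) = 2*x^3 + 6*x^2 - 6*x.
∫_{-1}^{1} of each monomial x^k gives [2/(k+1) if k even, 0 if k odd]. Integrating term-by-term (or equivalently evaluating the antiderivative F(x) = x^4/2 + 2*x^3 - 3*x^2 at the endpoints):
  F(1) − F(−1) = -1/2 − (-9/2) = 4.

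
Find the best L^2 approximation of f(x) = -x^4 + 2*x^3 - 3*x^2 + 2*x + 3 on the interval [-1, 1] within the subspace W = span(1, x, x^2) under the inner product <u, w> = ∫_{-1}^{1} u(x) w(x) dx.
g(x) = -27*x^2/7 + 16*x/5 + 108/35

The best approximation g ∈ W is the orthogonal projection of f onto W. Writing g = a_0 + a_1 x + a_2 x^2, the coefficients solve the normal equations G · a = b where
  G_{ij} = <φ_i, φ_j> and b_i = <f, φ_i>, with φ_0 = 1, φ_1 = x, φ_2 = x^2.
G =
  [2, 0, 2/3]
  [0, 2/3, 0]
  [2/3, 0, 2/5],
b = (18/5, 32/15, 18/35).
Solving gives a_0 = 108/35, a_1 = 16/5, a_2 = -27/7, so
  g(x) = -27*x^2/7 + 16*x/5 + 108/35.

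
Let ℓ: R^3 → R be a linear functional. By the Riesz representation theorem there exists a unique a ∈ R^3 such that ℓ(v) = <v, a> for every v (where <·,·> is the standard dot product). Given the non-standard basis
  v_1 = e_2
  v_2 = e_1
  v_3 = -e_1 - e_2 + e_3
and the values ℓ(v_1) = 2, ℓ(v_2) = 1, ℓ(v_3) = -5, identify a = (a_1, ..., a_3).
a = (1, 2, -2)

Write a = (a_1, ..., a_3) in the standard basis. For each basis vector v_i, ℓ(v_i) = <v_i, a> is a linear equation in the a_j's. Collect the n equations into a matrix system V a = ℓ, where row i of V is v_i (expressed in the standard basis). Since V is invertible (lower-triangular with 1s on the diagonal, up to permutation), solve by back-substitution:
  V =
[[0, 1, 0],
 [1, 0, 0],
 [-1, -1, 1]]
  V a = (2, 1, -5)
Solving gives a = (1, 2, -2).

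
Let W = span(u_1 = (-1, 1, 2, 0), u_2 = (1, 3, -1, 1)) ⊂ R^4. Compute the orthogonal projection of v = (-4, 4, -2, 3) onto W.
proj_W(v) = (5/12, 47/12, 1/4, 13/12)

Set up U = [u_1 | ... | u_2] ∈ R^(4×2). The projector onto W = col(U) is P = U (U^T U)^(-1) U^T.
Compute U^T U =
  [6, 0]
  [0, 12],
and U^T v = (4, 13).
Solve U^T U · c = U^T v for the coefficients: c = (2/3, 13/12). The projection is proj_W(v) = U c.
Check: (v - proj_W(v)) · u_1 = 0  (should be 0).
Check: (v - proj_W(v)) · u_2 = 0  (should be 0).
Result: proj_W(v) = (5/12, 47/12, 1/4, 13/12).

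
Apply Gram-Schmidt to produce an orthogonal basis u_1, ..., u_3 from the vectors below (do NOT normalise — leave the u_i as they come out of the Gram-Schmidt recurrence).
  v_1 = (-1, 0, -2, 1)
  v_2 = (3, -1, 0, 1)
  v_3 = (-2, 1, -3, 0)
Orthogonal basis:
  u_1 = (-1, 0, -2, 1)
  u_2 = (8/3, -1, -2/3, 4/3)
  u_3 = (14/31, 18/31, -19/31, -24/31)

Apply the Gram-Schmidt recurrence
  u_1 = v_1
  u_i = v_i − Σ_{j<i} ((v_i · u_j) / (u_j · u_j)) · u_j.

Step by step this gives:
  u_1 = (-1, 0, -2, 1)
  u_2 = (8/3, -1, -2/3, 4/3)
  u_3 = (14/31, 18/31, -19/31, -24/31)

Orthogonality check:
  u_2 · u_1 = 0 (should be 0)
  u_3 · u_1 = 0 (should be 0)
  u_3 · u_2 = 0 (should be 0)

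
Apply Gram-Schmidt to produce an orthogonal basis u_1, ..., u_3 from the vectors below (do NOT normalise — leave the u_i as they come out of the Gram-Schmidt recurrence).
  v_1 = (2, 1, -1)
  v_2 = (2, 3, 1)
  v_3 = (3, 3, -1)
Orthogonal basis:
  u_1 = (2, 1, -1)
  u_2 = (0, 2, 2)
  u_3 = (-1/3, 1/3, -1/3)

Apply the Gram-Schmidt recurrence
  u_1 = v_1
  u_i = v_i − Σ_{j<i} ((v_i · u_j) / (u_j · u_j)) · u_j.

Step by step this gives:
  u_1 = (2, 1, -1)
  u_2 = (0, 2, 2)
  u_3 = (-1/3, 1/3, -1/3)

Orthogonality check:
  u_2 · u_1 = 0 (should be 0)
  u_3 · u_1 = 0 (should be 0)
  u_3 · u_2 = 0 (should be 0)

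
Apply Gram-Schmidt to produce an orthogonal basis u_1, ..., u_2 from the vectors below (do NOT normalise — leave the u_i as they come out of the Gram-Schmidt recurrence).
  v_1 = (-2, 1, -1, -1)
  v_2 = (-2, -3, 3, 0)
Orthogonal basis:
  u_1 = (-2, 1, -1, -1)
  u_2 = (-18/7, -19/7, 19/7, -2/7)

Apply the Gram-Schmidt recurrence
  u_1 = v_1
  u_i = v_i − Σ_{j<i} ((v_i · u_j) / (u_j · u_j)) · u_j.

Step by step this gives:
  u_1 = (-2, 1, -1, -1)
  u_2 = (-18/7, -19/7, 19/7, -2/7)

Orthogonality check:
  u_2 · u_1 = 0 (should be 0)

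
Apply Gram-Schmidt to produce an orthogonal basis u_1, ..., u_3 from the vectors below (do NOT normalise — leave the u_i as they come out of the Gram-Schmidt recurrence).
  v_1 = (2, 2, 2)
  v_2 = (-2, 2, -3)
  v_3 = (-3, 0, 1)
Orthogonal basis:
  u_1 = (2, 2, 2)
  u_2 = (-1, 3, -2)
  u_3 = (-95/42, 19/42, 38/21)

Apply the Gram-Schmidt recurrence
  u_1 = v_1
  u_i = v_i − Σ_{j<i} ((v_i · u_j) / (u_j · u_j)) · u_j.

Step by step this gives:
  u_1 = (2, 2, 2)
  u_2 = (-1, 3, -2)
  u_3 = (-95/42, 19/42, 38/21)

Orthogonality check:
  u_2 · u_1 = 0 (should be 0)
  u_3 · u_1 = 0 (should be 0)
  u_3 · u_2 = 0 (should be 0)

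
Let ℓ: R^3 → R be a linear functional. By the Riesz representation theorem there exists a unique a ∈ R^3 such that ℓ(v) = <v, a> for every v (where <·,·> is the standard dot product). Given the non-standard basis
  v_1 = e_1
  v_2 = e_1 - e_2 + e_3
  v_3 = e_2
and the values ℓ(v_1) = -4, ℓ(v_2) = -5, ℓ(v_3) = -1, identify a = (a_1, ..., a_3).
a = (-4, -1, -2)

Write a = (a_1, ..., a_3) in the standard basis. For each basis vector v_i, ℓ(v_i) = <v_i, a> is a linear equation in the a_j's. Collect the n equations into a matrix system V a = ℓ, where row i of V is v_i (expressed in the standard basis). Since V is invertible (lower-triangular with 1s on the diagonal, up to permutation), solve by back-substitution:
  V =
[[1, 0, 0],
 [1, -1, 1],
 [0, 1, 0]]
  V a = (-4, -5, -1)
Solving gives a = (-4, -1, -2).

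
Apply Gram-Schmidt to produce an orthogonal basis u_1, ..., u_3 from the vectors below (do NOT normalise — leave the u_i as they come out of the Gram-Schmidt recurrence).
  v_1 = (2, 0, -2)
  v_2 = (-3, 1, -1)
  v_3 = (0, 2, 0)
Orthogonal basis:
  u_1 = (2, 0, -2)
  u_2 = (-2, 1, -2)
  u_3 = (4/9, 16/9, 4/9)

Apply the Gram-Schmidt recurrence
  u_1 = v_1
  u_i = v_i − Σ_{j<i} ((v_i · u_j) / (u_j · u_j)) · u_j.

Step by step this gives:
  u_1 = (2, 0, -2)
  u_2 = (-2, 1, -2)
  u_3 = (4/9, 16/9, 4/9)

Orthogonality check:
  u_2 · u_1 = 0 (should be 0)
  u_3 · u_1 = 0 (should be 0)
  u_3 · u_2 = 0 (should be 0)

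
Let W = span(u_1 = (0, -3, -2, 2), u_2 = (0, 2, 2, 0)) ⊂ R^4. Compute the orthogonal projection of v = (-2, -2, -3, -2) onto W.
proj_W(v) = (0, -2, -3, -2)

Set up U = [u_1 | ... | u_2] ∈ R^(4×2). The projector onto W = col(U) is P = U (U^T U)^(-1) U^T.
Compute U^T U =
  [17, -10]
  [-10, 8],
and U^T v = (8, -10).
Solve U^T U · c = U^T v for the coefficients: c = (-1, -5/2). The projection is proj_W(v) = U c.
Check: (v - proj_W(v)) · u_1 = 0  (should be 0).
Check: (v - proj_W(v)) · u_2 = 0  (should be 0).
Result: proj_W(v) = (0, -2, -3, -2).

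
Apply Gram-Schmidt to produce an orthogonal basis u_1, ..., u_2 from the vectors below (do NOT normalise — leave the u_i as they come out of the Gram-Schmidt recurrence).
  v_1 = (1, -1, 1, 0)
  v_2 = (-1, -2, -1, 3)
Orthogonal basis:
  u_1 = (1, -1, 1, 0)
  u_2 = (-1, -2, -1, 3)

Apply the Gram-Schmidt recurrence
  u_1 = v_1
  u_i = v_i − Σ_{j<i} ((v_i · u_j) / (u_j · u_j)) · u_j.

Step by step this gives:
  u_1 = (1, -1, 1, 0)
  u_2 = (-1, -2, -1, 3)

Orthogonality check:
  u_2 · u_1 = 0 (should be 0)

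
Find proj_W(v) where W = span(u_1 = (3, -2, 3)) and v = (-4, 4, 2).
proj_W(v) = (-21/11, 14/11, -21/11)

Set up U = [u_1 | ... | u_1] ∈ R^(3×1). The projector onto W = col(U) is P = U (U^T U)^(-1) U^T.
Compute U^T U =
  [22],
and U^T v = (-14).
Solve U^T U · c = U^T v for the coefficients: c = (-7/11). The projection is proj_W(v) = U c.
Check: (v - proj_W(v)) · u_1 = 0  (should be 0).
Result: proj_W(v) = (-21/11, 14/11, -21/11).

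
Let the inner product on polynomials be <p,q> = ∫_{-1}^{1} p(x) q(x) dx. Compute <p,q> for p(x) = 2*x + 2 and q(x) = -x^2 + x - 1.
<p,q> = -4

Expand the product: p(x)·q(x) = -2*x^3 - 2.
∫_{-1}^{1} of each monomial x^k gives [2/(k+1) if k even, 0 if k odd]. Integrating term-by-term (or equivalently evaluating the antiderivative F(x) = -x^4/2 - 2*x at the endpoints):
  F(1) − F(−1) = -5/2 − (3/2) = -4.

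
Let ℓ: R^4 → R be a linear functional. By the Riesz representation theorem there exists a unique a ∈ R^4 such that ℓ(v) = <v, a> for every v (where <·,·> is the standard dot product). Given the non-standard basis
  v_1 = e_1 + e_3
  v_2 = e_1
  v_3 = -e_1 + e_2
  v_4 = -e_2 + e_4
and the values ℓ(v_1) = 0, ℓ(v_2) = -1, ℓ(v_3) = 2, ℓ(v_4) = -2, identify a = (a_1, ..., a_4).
a = (-1, 1, 1, -1)

Write a = (a_1, ..., a_4) in the standard basis. For each basis vector v_i, ℓ(v_i) = <v_i, a> is a linear equation in the a_j's. Collect the n equations into a matrix system V a = ℓ, where row i of V is v_i (expressed in the standard basis). Since V is invertible (lower-triangular with 1s on the diagonal, up to permutation), solve by back-substitution:
  V =
[[1, 0, 1, 0],
 [1, 0, 0, 0],
 [-1, 1, 0, 0],
 [0, -1, 0, 1]]
  V a = (0, -1, 2, -2)
Solving gives a = (-1, 1, 1, -1).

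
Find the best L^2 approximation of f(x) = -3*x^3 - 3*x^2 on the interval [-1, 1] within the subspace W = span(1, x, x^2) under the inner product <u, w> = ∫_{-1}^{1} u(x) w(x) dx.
g(x) = -3*x^2 - 9*x/5

The best approximation g ∈ W is the orthogonal projection of f onto W. Writing g = a_0 + a_1 x + a_2 x^2, the coefficients solve the normal equations G · a = b where
  G_{ij} = <φ_i, φ_j> and b_i = <f, φ_i>, with φ_0 = 1, φ_1 = x, φ_2 = x^2.
G =
  [2, 0, 2/3]
  [0, 2/3, 0]
  [2/3, 0, 2/5],
b = (-2, -6/5, -6/5).
Solving gives a_0 = 0, a_1 = -9/5, a_2 = -3, so
  g(x) = -3*x^2 - 9*x/5.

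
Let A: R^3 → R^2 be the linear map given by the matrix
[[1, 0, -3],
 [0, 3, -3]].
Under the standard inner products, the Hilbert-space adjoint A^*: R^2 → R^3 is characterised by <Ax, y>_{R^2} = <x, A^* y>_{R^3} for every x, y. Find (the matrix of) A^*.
A^* = A^T =
[[1, 0],
 [0, 3],
 [-3, -3]]

For real matrices with standard dot products, the defining identity <Ax, y> = <x, A^* y> gives (Ax)^T y = x^T (A^*) y, i.e. x^T A^T y = x^T (A^*) y. Since this holds for all x, y, we must have A^* = A^T. Therefore
A^* =
[[1, 0],
 [0, 3],
 [-3, -3]].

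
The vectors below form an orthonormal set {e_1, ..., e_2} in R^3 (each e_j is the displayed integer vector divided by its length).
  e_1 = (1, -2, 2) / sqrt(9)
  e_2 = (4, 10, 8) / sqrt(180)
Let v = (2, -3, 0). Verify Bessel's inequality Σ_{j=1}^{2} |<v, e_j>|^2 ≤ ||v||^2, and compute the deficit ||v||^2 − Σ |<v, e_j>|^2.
Σ |<v, e_j>|^2 = 49/5; ||v||^2 = 13; deficit = 16/5

Write each e_j = u_j / sqrt(<u_j, u_j>) where u_j is the displayed integer vector. Then <v, e_j> = <v, u_j> / sqrt(<u_j, u_j>), so |<v, e_j>|^2 = <v, u_j>^2 / <u_j, u_j>.
Coefficients: <v, e_1> = 8/sqrt(9), <v, e_2> = -22/sqrt(180).
Square and sum: Σ |<v, e_j>|^2 = 49/5.
Compute ||v||^2 = v·v = 13.
Deficit = 13 − 49/5 = 16/5 ≥ 0, confirming Bessel's inequality. (The deficit equals ||v − Σ <v,e_j> e_j||^2, the squared distance from v to span{e_j}.)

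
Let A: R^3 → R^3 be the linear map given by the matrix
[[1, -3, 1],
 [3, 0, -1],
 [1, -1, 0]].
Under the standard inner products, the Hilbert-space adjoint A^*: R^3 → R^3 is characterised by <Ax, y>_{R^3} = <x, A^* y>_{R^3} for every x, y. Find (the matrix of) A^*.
A^* = A^T =
[[1, 3, 1],
 [-3, 0, -1],
 [1, -1, 0]]

For real matrices with standard dot products, the defining identity <Ax, y> = <x, A^* y> gives (Ax)^T y = x^T (A^*) y, i.e. x^T A^T y = x^T (A^*) y. Since this holds for all x, y, we must have A^* = A^T. Therefore
A^* =
[[1, 3, 1],
 [-3, 0, -1],
 [1, -1, 0]].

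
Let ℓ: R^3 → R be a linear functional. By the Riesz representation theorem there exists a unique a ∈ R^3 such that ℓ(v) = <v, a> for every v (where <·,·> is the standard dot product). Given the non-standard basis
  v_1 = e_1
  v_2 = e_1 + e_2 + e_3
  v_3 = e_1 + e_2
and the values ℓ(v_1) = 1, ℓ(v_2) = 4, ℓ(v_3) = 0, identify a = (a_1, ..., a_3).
a = (1, -1, 4)

Write a = (a_1, ..., a_3) in the standard basis. For each basis vector v_i, ℓ(v_i) = <v_i, a> is a linear equation in the a_j's. Collect the n equations into a matrix system V a = ℓ, where row i of V is v_i (expressed in the standard basis). Since V is invertible (lower-triangular with 1s on the diagonal, up to permutation), solve by back-substitution:
  V =
[[1, 0, 0],
 [1, 1, 1],
 [1, 1, 0]]
  V a = (1, 4, 0)
Solving gives a = (1, -1, 4).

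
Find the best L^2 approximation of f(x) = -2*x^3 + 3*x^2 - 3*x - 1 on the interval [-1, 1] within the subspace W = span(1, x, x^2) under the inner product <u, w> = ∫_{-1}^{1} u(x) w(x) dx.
g(x) = 3*x^2 - 21*x/5 - 1

The best approximation g ∈ W is the orthogonal projection of f onto W. Writing g = a_0 + a_1 x + a_2 x^2, the coefficients solve the normal equations G · a = b where
  G_{ij} = <φ_i, φ_j> and b_i = <f, φ_i>, with φ_0 = 1, φ_1 = x, φ_2 = x^2.
G =
  [2, 0, 2/3]
  [0, 2/3, 0]
  [2/3, 0, 2/5],
b = (0, -14/5, 8/15).
Solving gives a_0 = -1, a_1 = -21/5, a_2 = 3, so
  g(x) = 3*x^2 - 21*x/5 - 1.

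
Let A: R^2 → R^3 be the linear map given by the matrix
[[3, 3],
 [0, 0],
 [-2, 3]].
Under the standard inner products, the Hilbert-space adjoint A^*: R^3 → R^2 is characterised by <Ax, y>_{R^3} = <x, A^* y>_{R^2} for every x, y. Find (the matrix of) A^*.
A^* = A^T =
[[3, 0, -2],
 [3, 0, 3]]

For real matrices with standard dot products, the defining identity <Ax, y> = <x, A^* y> gives (Ax)^T y = x^T (A^*) y, i.e. x^T A^T y = x^T (A^*) y. Since this holds for all x, y, we must have A^* = A^T. Therefore
A^* =
[[3, 0, -2],
 [3, 0, 3]].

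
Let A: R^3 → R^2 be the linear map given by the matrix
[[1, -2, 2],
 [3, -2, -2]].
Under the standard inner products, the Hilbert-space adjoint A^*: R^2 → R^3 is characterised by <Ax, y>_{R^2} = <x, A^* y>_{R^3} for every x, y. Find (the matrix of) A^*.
A^* = A^T =
[[1, 3],
 [-2, -2],
 [2, -2]]

For real matrices with standard dot products, the defining identity <Ax, y> = <x, A^* y> gives (Ax)^T y = x^T (A^*) y, i.e. x^T A^T y = x^T (A^*) y. Since this holds for all x, y, we must have A^* = A^T. Therefore
A^* =
[[1, 3],
 [-2, -2],
 [2, -2]].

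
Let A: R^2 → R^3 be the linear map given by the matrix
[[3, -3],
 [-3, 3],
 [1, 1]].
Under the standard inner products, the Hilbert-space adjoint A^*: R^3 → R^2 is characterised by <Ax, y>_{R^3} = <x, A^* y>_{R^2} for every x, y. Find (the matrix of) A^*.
A^* = A^T =
[[3, -3, 1],
 [-3, 3, 1]]

For real matrices with standard dot products, the defining identity <Ax, y> = <x, A^* y> gives (Ax)^T y = x^T (A^*) y, i.e. x^T A^T y = x^T (A^*) y. Since this holds for all x, y, we must have A^* = A^T. Therefore
A^* =
[[3, -3, 1],
 [-3, 3, 1]].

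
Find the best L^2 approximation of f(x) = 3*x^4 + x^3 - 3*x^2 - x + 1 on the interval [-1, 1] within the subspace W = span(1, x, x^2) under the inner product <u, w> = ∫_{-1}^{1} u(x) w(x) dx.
g(x) = -3*x^2/7 - 2*x/5 + 26/35

The best approximation g ∈ W is the orthogonal projection of f onto W. Writing g = a_0 + a_1 x + a_2 x^2, the coefficients solve the normal equations G · a = b where
  G_{ij} = <φ_i, φ_j> and b_i = <f, φ_i>, with φ_0 = 1, φ_1 = x, φ_2 = x^2.
G =
  [2, 0, 2/3]
  [0, 2/3, 0]
  [2/3, 0, 2/5],
b = (6/5, -4/15, 34/105).
Solving gives a_0 = 26/35, a_1 = -2/5, a_2 = -3/7, so
  g(x) = -3*x^2/7 - 2*x/5 + 26/35.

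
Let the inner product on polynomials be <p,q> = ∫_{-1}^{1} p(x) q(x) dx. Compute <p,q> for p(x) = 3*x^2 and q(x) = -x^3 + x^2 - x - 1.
<p,q> = -4/5

Expand the product: p(x)·q(x) = -3*x^5 + 3*x^4 - 3*x^3 - 3*x^2.
∫_{-1}^{1} of each monomial x^k gives [2/(k+1) if k even, 0 if k odd]. Integrating term-by-term (or equivalently evaluating the antiderivative F(x) = -x^6/2 + 3*x^5/5 - 3*x^4/4 - x^3 at the endpoints):
  F(1) − F(−1) = -33/20 − (-17/20) = -4/5.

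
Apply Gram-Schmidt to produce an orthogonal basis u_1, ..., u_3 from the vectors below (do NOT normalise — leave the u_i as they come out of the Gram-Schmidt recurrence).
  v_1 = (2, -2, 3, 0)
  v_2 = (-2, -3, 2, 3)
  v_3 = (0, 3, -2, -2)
Orthogonal basis:
  u_1 = (2, -2, 3, 0)
  u_2 = (-50/17, -35/17, 10/17, 3)
  u_3 = (-67/189, 19/54, 89/189, -25/126)

Apply the Gram-Schmidt recurrence
  u_1 = v_1
  u_i = v_i − Σ_{j<i} ((v_i · u_j) / (u_j · u_j)) · u_j.

Step by step this gives:
  u_1 = (2, -2, 3, 0)
  u_2 = (-50/17, -35/17, 10/17, 3)
  u_3 = (-67/189, 19/54, 89/189, -25/126)

Orthogonality check:
  u_2 · u_1 = 0 (should be 0)
  u_3 · u_1 = 0 (should be 0)
  u_3 · u_2 = 0 (should be 0)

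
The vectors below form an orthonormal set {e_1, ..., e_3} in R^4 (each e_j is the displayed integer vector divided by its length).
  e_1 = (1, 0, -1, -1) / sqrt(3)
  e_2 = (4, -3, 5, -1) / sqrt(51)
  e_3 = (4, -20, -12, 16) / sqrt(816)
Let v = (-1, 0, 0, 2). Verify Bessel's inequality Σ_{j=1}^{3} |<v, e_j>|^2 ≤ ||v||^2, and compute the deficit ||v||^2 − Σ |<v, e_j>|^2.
Σ |<v, e_j>|^2 = 14/3; ||v||^2 = 5; deficit = 1/3

Write each e_j = u_j / sqrt(<u_j, u_j>) where u_j is the displayed integer vector. Then <v, e_j> = <v, u_j> / sqrt(<u_j, u_j>), so |<v, e_j>|^2 = <v, u_j>^2 / <u_j, u_j>.
Coefficients: <v, e_1> = -3/sqrt(3), <v, e_2> = -6/sqrt(51), <v, e_3> = 28/sqrt(816).
Square and sum: Σ |<v, e_j>|^2 = 14/3.
Compute ||v||^2 = v·v = 5.
Deficit = 5 − 14/3 = 1/3 ≥ 0, confirming Bessel's inequality. (The deficit equals ||v − Σ <v,e_j> e_j||^2, the squared distance from v to span{e_j}.)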